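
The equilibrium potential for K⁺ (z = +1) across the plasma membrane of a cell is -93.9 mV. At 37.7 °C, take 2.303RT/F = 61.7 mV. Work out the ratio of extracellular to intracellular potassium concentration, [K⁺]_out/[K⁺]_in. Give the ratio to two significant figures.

0.030

log₁₀([out]/[in]) = E·z/(61.7) = -93.9 × 1 / 61.7 = -1.5219
[out]/[in] = 10^(-1.5219) = 0.03007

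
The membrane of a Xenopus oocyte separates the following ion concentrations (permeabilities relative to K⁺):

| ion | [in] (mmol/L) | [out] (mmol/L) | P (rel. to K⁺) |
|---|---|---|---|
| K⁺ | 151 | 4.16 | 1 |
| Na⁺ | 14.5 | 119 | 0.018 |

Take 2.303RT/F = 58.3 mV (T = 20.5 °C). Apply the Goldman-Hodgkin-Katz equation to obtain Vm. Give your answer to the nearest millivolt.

Vm = 58.3 · log₁₀[(Σ P·[cation]ₒ + Σ P·[anion]ᵢ) / (Σ P·[cation]ᵢ + Σ P·[anion]ₒ)]
Numerator = 1×4.16 + 0.018×119 = 6.302
Denominator = 1×151 + 0.018×14.5 = 151.3
Vm = 58.3 · log₁₀(0.041663) = 58.3 × (-1.3802) = -80.47 mV

-80 mV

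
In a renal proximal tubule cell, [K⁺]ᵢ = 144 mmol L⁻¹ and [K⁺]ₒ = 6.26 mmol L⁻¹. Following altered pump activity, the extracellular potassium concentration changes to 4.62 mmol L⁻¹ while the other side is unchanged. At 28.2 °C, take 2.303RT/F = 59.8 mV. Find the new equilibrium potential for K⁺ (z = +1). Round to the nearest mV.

After the shift: [K⁺]_out = 4.62, [K⁺]_in = 144 mmol L⁻¹.
E_new = (59.8/1)·log₁₀(4.62/144) = 59.80 · (-1.4937) = -89.32 mV

-89 mV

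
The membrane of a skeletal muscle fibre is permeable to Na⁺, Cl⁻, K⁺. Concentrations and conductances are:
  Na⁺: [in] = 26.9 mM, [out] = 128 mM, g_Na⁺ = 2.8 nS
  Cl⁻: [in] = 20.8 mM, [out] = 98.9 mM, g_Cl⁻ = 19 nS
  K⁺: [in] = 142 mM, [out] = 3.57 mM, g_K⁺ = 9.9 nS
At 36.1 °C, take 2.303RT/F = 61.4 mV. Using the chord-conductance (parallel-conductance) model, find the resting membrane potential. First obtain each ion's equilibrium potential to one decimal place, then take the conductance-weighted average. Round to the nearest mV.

E_Na⁺ = (61.4/1)·log₁₀(128/26.9) = 41.6 mV
E_Cl⁻ = (61.4/-1)·log₁₀(98.9/20.8) = -41.6 mV
E_K⁺ = (61.4/1)·log₁₀(3.57/142) = -98.2 mV
Vm = (Σ gᵢEᵢ)/(Σ gᵢ) = (2.8·41.6 + 19·-41.6 + 9.9·-98.2) / (2.8 + 19 + 9.9)
= -1646.10 / 31.7 = -51.93 mV

-52 mV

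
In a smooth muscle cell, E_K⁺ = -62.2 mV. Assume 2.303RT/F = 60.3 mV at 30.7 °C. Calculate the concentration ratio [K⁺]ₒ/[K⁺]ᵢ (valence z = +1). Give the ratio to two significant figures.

0.093

log₁₀([out]/[in]) = E·z/(60.3) = -62.2 × 1 / 60.3 = -1.0315
[out]/[in] = 10^(-1.0315) = 0.093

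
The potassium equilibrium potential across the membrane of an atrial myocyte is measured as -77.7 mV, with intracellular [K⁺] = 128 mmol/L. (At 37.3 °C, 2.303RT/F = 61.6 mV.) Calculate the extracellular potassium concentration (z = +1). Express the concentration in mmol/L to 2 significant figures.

Nernst: E = (61.6/1) · log₁₀([out]/[in]), so log₁₀([out]/[in]) = -77.7 × 1 / 61.6 = -1.2614.
[out]/[in] = 10^(-1.2614) = 0.05478.
[out] = 0.05478 × 128 = 7.012 mmol/L.

7.0 mmol/L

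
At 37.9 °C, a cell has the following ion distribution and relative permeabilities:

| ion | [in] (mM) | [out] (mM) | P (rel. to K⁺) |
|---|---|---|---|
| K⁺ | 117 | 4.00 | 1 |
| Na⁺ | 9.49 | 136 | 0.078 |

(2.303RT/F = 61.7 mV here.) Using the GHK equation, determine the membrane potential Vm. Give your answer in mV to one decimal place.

-55.9 mV

Vm = 61.7 · log₁₀[(Σ P·[cation]ₒ + Σ P·[anion]ᵢ) / (Σ P·[cation]ᵢ + Σ P·[anion]ₒ)]
Numerator = 1×4.00 + 0.078×136 = 14.61
Denominator = 1×117 + 0.078×9.49 = 117.7
Vm = 61.7 · log₁₀(0.12407) = 61.7 × (-0.9063) = -55.92 mV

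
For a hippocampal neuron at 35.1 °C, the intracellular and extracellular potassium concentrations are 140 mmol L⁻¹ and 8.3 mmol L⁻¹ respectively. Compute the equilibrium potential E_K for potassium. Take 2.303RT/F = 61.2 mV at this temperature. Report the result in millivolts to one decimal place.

E = (61.2/z) · log₁₀([K⁺]_out/[K⁺]_in) with z = +1.
= (61.2/1) · log₁₀(8.3/140) = 61.20 · log₁₀(0.05929)
= 61.20 · (-1.2270) = -75.10 mV

-75.1 mV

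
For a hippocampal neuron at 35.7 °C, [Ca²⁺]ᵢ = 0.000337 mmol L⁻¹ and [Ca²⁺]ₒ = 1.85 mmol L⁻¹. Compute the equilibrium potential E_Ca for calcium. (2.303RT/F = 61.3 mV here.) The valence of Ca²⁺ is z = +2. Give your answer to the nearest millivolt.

115 mV

E = (61.3/z) · log₁₀([Ca²⁺]_out/[Ca²⁺]_in) with z = +2.
= (61.3/2) · log₁₀(1.85/0.000337) = 30.65 · log₁₀(5490)
= 30.65 · (3.7395) = 114.62 mV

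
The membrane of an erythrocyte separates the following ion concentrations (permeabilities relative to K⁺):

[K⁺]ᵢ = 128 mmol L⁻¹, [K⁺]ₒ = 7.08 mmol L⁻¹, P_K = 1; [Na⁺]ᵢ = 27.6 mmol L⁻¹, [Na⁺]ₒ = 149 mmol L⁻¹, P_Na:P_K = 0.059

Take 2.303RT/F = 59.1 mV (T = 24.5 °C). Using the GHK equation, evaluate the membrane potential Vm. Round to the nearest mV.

-54 mV

Vm = 59.1 · log₁₀[(Σ P·[cation]ₒ + Σ P·[anion]ᵢ) / (Σ P·[cation]ᵢ + Σ P·[anion]ₒ)]
Numerator = 1×7.08 + 0.059×149 = 15.87
Denominator = 1×128 + 0.059×27.6 = 129.6
Vm = 59.1 · log₁₀(0.12243) = 59.1 × (-0.9121) = -53.90 mV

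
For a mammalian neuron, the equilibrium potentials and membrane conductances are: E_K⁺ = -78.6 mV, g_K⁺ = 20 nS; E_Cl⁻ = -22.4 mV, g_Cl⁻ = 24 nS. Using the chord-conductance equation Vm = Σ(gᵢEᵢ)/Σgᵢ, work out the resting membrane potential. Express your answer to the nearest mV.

-48 mV

Σ gᵢEᵢ = 20·(-78.6) + 24·(-22.4) = -2109.60
Σ gᵢ = 20 + 24 = 44
Vm = -2109.60 / 44 = -47.95 mV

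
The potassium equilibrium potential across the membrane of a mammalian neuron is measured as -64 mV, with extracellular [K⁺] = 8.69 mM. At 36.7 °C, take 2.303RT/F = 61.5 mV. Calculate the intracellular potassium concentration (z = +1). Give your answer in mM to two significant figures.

Nernst: E = (61.5/1) · log₁₀([out]/[in]), so log₁₀([out]/[in]) = -64.0 × 1 / 61.5 = -1.0407.
[out]/[in] = 10^(-1.0407) = 0.09106.
[in] = 8.69 / 0.09106 = 95.43 mM.

95 mM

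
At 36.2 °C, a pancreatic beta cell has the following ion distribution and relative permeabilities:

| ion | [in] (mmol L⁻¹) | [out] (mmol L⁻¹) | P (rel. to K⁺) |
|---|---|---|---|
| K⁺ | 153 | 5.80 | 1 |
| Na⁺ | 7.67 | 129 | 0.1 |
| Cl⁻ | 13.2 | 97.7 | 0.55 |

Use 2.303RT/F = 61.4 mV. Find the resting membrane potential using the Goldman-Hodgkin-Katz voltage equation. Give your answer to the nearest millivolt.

Vm = 61.4 · log₁₀[(Σ P·[cation]ₒ + Σ P·[anion]ᵢ) / (Σ P·[cation]ᵢ + Σ P·[anion]ₒ)]
Numerator = 1×5.80 + 0.1×129 + 0.55×13.2 = 25.96
Denominator = 1×153 + 0.1×7.67 + 0.55×97.7 = 207.5
Vm = 61.4 · log₁₀(0.12511) = 61.4 × (-0.9027) = -55.43 mV

-55 mV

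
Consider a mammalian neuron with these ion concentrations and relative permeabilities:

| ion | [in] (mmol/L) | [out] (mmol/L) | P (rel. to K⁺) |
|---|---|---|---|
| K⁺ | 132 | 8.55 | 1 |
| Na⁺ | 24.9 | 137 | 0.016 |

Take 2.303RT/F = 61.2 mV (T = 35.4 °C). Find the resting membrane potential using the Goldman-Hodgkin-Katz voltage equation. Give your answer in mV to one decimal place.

-66.8 mV

Vm = 61.2 · log₁₀[(Σ P·[cation]ₒ + Σ P·[anion]ᵢ) / (Σ P·[cation]ᵢ + Σ P·[anion]ₒ)]
Numerator = 1×8.55 + 0.016×137 = 10.74
Denominator = 1×132 + 0.016×24.9 = 132.4
Vm = 61.2 · log₁₀(0.081134) = 61.2 × (-1.0908) = -66.76 mV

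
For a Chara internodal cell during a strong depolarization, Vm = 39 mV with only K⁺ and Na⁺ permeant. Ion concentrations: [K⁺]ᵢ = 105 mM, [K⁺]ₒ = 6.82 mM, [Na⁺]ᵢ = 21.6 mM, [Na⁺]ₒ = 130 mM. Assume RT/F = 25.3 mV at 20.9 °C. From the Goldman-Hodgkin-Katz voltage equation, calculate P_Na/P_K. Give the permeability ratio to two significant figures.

17

Let α = P_Na/P_K. GHK: Vm = 25.3·ln[(Kₒ + α·Naₒ)/(Kᵢ + α·Naᵢ)].
e^(Vm/25.3) = e^(39.0/25.3) = 4.6716
So 4.6716·(Kᵢ + α·Naᵢ) = Kₒ + α·Naₒ → α = (4.6716·105.0 − 6.82) / (130.0 − 4.6716·21.6)
α = (490.5 − 6.82) / (130.0 − 100.9) = 483.7/29.09 = 16.63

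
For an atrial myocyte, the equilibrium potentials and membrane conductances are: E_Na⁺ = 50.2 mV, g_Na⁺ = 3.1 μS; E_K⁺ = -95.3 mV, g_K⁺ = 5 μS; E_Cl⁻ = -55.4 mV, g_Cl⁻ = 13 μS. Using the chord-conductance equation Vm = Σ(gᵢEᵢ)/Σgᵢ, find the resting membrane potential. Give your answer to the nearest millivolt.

Σ gᵢEᵢ = 3.1·(50.2) + 5·(-95.3) + 13·(-55.4) = -1041.08
Σ gᵢ = 3.1 + 5 + 13 = 21.1
Vm = -1041.08 / 21.1 = -49.34 mV

-49 mV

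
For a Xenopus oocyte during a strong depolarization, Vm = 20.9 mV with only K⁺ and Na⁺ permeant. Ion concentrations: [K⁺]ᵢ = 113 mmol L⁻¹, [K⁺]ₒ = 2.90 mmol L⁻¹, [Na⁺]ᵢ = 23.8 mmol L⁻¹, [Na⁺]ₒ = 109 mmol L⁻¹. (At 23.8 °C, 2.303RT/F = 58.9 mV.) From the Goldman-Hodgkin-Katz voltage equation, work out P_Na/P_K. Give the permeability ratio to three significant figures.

Let α = P_Na/P_K. GHK: Vm = 58.9·log₁₀[(Kₒ + α·Naₒ)/(Kᵢ + α·Naᵢ)].
10^(Vm/58.9) = 10^(20.9/58.9) = 2.2638
So 2.2638·(Kᵢ + α·Naᵢ) = Kₒ + α·Naₒ → α = (2.2638·113.0 − 2.9) / (109.0 − 2.2638·23.8)
α = (255.8 − 2.9) / (109.0 − 53.88) = 252.9/55.12 = 4.588

4.59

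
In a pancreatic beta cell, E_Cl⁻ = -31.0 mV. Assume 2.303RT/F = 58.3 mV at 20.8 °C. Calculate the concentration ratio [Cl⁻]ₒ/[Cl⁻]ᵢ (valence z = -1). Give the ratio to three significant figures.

log₁₀([out]/[in]) = E·z/(58.3) = -31.0 × -1 / 58.3 = 0.5317
[out]/[in] = 10^(0.5317) = 3.402

3.40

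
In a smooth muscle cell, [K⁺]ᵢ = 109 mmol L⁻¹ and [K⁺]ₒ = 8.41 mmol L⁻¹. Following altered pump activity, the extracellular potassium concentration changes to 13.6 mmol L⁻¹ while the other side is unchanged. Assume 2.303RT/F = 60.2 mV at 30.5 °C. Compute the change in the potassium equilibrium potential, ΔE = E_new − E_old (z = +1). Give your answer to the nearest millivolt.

13 mV

E_old = (60.2/1)·log₁₀(8.41/109) = -66.98 mV
E_new = (60.2/1)·log₁₀(13.6/109) = -54.41 mV
ΔE = -54.41 − (-66.98) = 12.57 mV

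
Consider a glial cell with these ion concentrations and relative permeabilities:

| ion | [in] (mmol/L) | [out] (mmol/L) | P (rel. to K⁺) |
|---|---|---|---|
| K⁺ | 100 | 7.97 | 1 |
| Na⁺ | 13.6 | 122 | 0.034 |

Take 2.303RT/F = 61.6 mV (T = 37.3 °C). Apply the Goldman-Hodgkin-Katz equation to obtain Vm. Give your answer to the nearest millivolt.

-57 mV

Vm = 61.6 · log₁₀[(Σ P·[cation]ₒ + Σ P·[anion]ᵢ) / (Σ P·[cation]ᵢ + Σ P·[anion]ₒ)]
Numerator = 1×7.97 + 0.034×122 = 12.12
Denominator = 1×100 + 0.034×13.6 = 100.5
Vm = 61.6 · log₁₀(0.12062) = 61.6 × (-0.9186) = -56.58 mV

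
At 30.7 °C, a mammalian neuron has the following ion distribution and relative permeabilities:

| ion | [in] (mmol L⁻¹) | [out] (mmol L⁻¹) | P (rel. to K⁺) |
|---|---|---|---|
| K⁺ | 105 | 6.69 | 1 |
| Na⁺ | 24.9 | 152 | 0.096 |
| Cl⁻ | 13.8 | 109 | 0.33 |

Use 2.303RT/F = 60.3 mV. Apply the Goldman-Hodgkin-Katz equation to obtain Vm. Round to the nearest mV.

Vm = 60.3 · log₁₀[(Σ P·[cation]ₒ + Σ P·[anion]ᵢ) / (Σ P·[cation]ᵢ + Σ P·[anion]ₒ)]
Numerator = 1×6.69 + 0.096×152 + 0.33×13.8 = 25.84
Denominator = 1×105 + 0.096×24.9 + 0.33×109 = 143.4
Vm = 60.3 · log₁₀(0.18022) = 60.3 × (-0.7442) = -44.88 mV

-45 mV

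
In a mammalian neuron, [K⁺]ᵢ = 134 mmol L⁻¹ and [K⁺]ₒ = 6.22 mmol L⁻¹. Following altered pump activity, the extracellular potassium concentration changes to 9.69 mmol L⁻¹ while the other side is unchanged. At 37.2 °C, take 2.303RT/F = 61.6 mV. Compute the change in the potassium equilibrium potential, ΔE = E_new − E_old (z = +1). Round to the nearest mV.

E_old = (61.6/1)·log₁₀(6.22/134) = -82.13 mV
E_new = (61.6/1)·log₁₀(9.69/134) = -70.27 mV
ΔE = -70.27 − (-82.13) = 11.86 mV

12 mV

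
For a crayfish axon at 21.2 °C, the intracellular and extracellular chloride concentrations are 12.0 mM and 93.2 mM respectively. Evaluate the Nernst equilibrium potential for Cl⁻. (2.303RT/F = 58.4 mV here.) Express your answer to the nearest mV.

-52 mV

E = (58.4/z) · log₁₀([Cl⁻]_out/[Cl⁻]_in) with z = -1.
For an anion, dividing by z = -1 reverses the sign.
= (58.4/-1) · log₁₀(93.2/12.0) = -58.40 · log₁₀(7.767)
= -58.40 · (0.8902) = -51.99 mV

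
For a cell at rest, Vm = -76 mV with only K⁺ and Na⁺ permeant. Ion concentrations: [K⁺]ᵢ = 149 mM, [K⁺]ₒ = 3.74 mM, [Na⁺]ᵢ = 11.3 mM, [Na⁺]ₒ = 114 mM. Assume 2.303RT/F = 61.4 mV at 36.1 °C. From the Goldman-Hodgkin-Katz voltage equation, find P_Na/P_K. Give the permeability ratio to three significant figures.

Let α = P_Na/P_K. GHK: Vm = 61.4·log₁₀[(Kₒ + α·Naₒ)/(Kᵢ + α·Naᵢ)].
10^(Vm/61.4) = 10^(-76.0/61.4) = 0.057838
So 0.057838·(Kᵢ + α·Naᵢ) = Kₒ + α·Naₒ → α = (0.057838·149.0 − 3.74) / (114.0 − 0.057838·11.3)
α = (8.618 − 3.74) / (114.0 − 0.6536) = 4.878/113.3 = 0.04304

0.0430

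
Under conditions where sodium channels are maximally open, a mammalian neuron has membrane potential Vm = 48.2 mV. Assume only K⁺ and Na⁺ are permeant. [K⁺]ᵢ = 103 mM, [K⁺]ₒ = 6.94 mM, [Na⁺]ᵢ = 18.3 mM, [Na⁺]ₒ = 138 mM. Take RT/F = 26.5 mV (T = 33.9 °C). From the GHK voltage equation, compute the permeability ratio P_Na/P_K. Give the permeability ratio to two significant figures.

Let α = P_Na/P_K. GHK: Vm = 26.5·ln[(Kₒ + α·Naₒ)/(Kᵢ + α·Naᵢ)].
e^(Vm/26.5) = e^(48.2/26.5) = 6.1649
So 6.1649·(Kᵢ + α·Naᵢ) = Kₒ + α·Naₒ → α = (6.1649·103.0 − 6.94) / (138.0 − 6.1649·18.3)
α = (635 − 6.94) / (138.0 − 112.8) = 628/25.18 = 24.94

25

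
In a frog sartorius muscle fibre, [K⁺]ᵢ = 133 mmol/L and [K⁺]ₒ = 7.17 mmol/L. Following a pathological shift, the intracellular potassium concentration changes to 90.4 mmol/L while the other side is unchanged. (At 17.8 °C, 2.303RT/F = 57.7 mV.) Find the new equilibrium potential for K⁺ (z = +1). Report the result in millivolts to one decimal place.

After the shift: [K⁺]_out = 7.17, [K⁺]_in = 90.4 mmol/L.
E_new = (57.7/1)·log₁₀(7.17/90.4) = 57.70 · (-1.1006) = -63.51 mV

-63.5 mV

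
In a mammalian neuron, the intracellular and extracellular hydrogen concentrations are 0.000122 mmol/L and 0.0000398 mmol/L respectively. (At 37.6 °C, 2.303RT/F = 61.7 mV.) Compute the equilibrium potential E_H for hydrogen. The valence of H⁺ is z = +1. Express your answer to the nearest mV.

-30 mV

E = (61.7/z) · log₁₀([H⁺]_out/[H⁺]_in) with z = +1.
= (61.7/1) · log₁₀(0.0000398/0.000122) = 61.70 · log₁₀(0.3262)
= 61.70 · (-0.4865) = -30.02 mV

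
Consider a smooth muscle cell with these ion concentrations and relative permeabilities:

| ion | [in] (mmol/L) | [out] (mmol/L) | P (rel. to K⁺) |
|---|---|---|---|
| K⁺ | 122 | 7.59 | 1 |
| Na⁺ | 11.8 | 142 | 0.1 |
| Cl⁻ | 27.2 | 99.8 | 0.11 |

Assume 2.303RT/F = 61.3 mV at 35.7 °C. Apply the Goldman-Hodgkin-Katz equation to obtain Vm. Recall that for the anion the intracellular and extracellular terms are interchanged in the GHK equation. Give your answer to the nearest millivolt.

-45 mV

Vm = 61.3 · log₁₀[(Σ P·[cation]ₒ + Σ P·[anion]ᵢ) / (Σ P·[cation]ᵢ + Σ P·[anion]ₒ)]
Numerator = 1×7.59 + 0.1×142 + 0.11×27.2 = 24.78
Denominator = 1×122 + 0.1×11.8 + 0.11×99.8 = 134.2
Vm = 61.3 · log₁₀(0.18472) = 61.3 × (-0.7335) = -44.96 mV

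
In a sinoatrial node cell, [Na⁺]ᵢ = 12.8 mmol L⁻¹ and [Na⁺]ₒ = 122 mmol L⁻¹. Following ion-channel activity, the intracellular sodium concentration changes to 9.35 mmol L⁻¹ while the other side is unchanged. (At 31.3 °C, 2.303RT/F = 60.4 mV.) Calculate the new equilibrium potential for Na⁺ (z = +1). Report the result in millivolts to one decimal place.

After the shift: [Na⁺]_out = 122, [Na⁺]_in = 9.35 mmol L⁻¹.
E_new = (60.4/1)·log₁₀(122/9.35) = 60.40 · (1.1155) = 67.38 mV

67.4 mV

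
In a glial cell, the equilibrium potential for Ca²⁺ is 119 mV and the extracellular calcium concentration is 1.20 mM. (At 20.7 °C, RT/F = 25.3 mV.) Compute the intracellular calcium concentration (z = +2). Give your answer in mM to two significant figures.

Nernst: E = (25.3/2) · ln([out]/[in]), so ln([out]/[in]) = 119.0 × 2 / 25.3 = 9.4071.
[out]/[in] = e^(9.4071) = 1.217e+04.
[in] = 1.20 / 1.217e+04 = 9.857e-05 mM.

0.000099 mM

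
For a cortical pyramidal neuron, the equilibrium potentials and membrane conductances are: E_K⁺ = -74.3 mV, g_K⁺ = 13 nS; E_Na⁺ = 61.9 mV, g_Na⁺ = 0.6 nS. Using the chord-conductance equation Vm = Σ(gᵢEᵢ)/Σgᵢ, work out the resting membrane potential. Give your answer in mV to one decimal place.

-68.3 mV

Σ gᵢEᵢ = 13·(-74.3) + 0.6·(61.9) = -928.76
Σ gᵢ = 13 + 0.6 = 13.6
Vm = -928.76 / 13.6 = -68.29 mV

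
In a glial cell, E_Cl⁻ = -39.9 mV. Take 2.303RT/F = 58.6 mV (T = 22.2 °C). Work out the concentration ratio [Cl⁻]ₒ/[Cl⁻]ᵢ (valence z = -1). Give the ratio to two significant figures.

log₁₀([out]/[in]) = E·z/(58.6) = -39.9 × -1 / 58.6 = 0.6809
[out]/[in] = 10^(0.6809) = 4.796

4.8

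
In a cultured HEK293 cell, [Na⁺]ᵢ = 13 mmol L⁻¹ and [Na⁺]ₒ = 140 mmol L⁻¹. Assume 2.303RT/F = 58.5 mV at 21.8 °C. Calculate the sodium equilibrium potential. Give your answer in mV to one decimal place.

E = (58.5/z) · log₁₀([Na⁺]_out/[Na⁺]_in) with z = +1.
= (58.5/1) · log₁₀(140/13) = 58.50 · log₁₀(10.77)
= 58.50 · (1.0322) = 60.38 mV

60.4 mV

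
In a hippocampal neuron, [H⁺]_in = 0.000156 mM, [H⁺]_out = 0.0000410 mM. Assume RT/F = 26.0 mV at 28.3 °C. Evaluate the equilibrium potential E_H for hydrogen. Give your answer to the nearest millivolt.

-35 mV

E = (26.0/z) · ln([H⁺]_out/[H⁺]_in) with z = +1.
= (26.0/1) · ln(0.0000410/0.000156) = 26.00 · ln(0.2628)
= 26.00 · (-1.3363) = -34.74 mV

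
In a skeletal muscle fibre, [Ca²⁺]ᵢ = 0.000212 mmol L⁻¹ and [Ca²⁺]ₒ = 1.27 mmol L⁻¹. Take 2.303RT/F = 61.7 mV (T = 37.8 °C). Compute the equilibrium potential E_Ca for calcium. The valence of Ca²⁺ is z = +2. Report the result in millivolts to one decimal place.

E = (61.7/z) · log₁₀([Ca²⁺]_out/[Ca²⁺]_in) with z = +2.
= (61.7/2) · log₁₀(1.27/0.000212) = 30.85 · log₁₀(5991)
= 30.85 · (3.7775) = 116.53 mV

116.5 mV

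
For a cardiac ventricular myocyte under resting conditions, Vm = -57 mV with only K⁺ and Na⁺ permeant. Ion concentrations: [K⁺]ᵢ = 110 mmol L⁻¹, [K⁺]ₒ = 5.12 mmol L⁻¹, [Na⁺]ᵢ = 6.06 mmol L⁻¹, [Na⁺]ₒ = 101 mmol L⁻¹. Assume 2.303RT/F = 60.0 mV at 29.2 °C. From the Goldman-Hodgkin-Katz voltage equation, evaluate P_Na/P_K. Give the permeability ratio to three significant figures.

Let α = P_Na/P_K. GHK: Vm = 60.0·log₁₀[(Kₒ + α·Naₒ)/(Kᵢ + α·Naᵢ)].
10^(Vm/60.0) = 10^(-57.0/60.0) = 0.1122
So 0.1122·(Kᵢ + α·Naᵢ) = Kₒ + α·Naₒ → α = (0.1122·110.0 − 5.12) / (101.0 − 0.1122·6.06)
α = (12.34 − 5.12) / (101.0 − 0.6799) = 7.222/100.3 = 0.07199

0.0720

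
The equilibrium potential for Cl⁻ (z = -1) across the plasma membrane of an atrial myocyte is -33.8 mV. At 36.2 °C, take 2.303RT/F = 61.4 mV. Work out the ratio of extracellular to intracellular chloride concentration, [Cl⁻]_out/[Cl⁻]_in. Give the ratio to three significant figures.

3.55

log₁₀([out]/[in]) = E·z/(61.4) = -33.8 × -1 / 61.4 = 0.5505
[out]/[in] = 10^(0.5505) = 3.552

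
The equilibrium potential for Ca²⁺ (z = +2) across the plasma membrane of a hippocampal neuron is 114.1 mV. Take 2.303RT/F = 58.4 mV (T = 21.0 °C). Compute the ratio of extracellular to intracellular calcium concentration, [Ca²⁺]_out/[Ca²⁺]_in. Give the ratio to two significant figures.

log₁₀([out]/[in]) = E·z/(58.4) = 114.1 × 2 / 58.4 = 3.9075
[out]/[in] = 10^(3.9075) = 8082

8100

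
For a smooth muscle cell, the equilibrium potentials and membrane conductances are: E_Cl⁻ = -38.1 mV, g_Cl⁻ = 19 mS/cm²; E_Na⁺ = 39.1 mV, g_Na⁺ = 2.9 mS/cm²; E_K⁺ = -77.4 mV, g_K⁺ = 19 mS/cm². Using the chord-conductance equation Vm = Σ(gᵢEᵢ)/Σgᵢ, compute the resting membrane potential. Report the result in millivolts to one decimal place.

Σ gᵢEᵢ = 19·(-38.1) + 2.9·(39.1) + 19·(-77.4) = -2081.11
Σ gᵢ = 19 + 2.9 + 19 = 40.9
Vm = -2081.11 / 40.9 = -50.88 mV

-50.9 mV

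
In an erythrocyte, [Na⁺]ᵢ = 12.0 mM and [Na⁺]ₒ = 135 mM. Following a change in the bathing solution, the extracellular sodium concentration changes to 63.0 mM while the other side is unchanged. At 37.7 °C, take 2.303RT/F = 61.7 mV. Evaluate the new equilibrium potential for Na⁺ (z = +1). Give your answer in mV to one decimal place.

After the shift: [Na⁺]_out = 63.0, [Na⁺]_in = 12.0 mM.
E_new = (61.7/1)·log₁₀(63.0/12.0) = 61.70 · (0.7202) = 44.43 mV

44.4 mV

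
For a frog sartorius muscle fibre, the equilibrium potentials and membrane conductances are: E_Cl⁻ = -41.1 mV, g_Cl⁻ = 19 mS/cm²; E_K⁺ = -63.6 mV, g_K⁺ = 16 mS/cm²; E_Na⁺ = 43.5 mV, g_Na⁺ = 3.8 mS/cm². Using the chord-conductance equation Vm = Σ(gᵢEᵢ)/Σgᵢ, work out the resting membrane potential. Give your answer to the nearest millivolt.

-42 mV

Σ gᵢEᵢ = 19·(-41.1) + 16·(-63.6) + 3.8·(43.5) = -1633.20
Σ gᵢ = 19 + 16 + 3.8 = 38.8
Vm = -1633.20 / 38.8 = -42.09 mV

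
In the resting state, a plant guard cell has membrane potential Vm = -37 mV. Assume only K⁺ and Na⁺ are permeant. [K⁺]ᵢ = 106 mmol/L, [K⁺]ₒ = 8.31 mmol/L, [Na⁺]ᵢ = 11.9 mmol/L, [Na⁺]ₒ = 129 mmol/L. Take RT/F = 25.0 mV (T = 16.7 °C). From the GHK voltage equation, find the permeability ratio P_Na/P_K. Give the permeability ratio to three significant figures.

Let α = P_Na/P_K. GHK: Vm = 25.0·ln[(Kₒ + α·Naₒ)/(Kᵢ + α·Naᵢ)].
e^(Vm/25.0) = e^(-37.0/25.0) = 0.22764
So 0.22764·(Kᵢ + α·Naᵢ) = Kₒ + α·Naₒ → α = (0.22764·106.0 − 8.31) / (129.0 − 0.22764·11.9)
α = (24.13 − 8.31) / (129.0 − 2.709) = 15.82/126.3 = 0.1253

0.125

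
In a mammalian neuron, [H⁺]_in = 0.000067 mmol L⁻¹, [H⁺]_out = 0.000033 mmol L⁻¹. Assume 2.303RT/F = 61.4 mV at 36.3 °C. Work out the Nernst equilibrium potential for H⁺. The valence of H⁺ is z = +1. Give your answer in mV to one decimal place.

-18.9 mV

E = (61.4/z) · log₁₀([H⁺]_out/[H⁺]_in) with z = +1.
= (61.4/1) · log₁₀(0.000033/0.000067) = 61.40 · log₁₀(0.4925)
= 61.40 · (-0.3076) = -18.88 mV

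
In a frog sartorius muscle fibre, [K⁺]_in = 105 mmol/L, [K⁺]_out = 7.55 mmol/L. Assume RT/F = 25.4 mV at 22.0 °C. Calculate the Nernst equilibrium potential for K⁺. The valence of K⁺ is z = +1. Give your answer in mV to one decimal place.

-66.9 mV

E = (25.4/z) · ln([K⁺]_out/[K⁺]_in) with z = +1.
= (25.4/1) · ln(7.55/105) = 25.40 · ln(0.0719)
= 25.40 · (-2.6324) = -66.86 mV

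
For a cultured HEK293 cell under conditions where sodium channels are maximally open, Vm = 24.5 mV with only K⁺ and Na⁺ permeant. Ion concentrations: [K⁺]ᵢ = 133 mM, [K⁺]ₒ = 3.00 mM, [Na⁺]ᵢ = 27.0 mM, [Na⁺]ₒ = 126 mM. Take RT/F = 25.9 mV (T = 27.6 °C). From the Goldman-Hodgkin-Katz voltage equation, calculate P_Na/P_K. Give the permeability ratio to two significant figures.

6.0

Let α = P_Na/P_K. GHK: Vm = 25.9·ln[(Kₒ + α·Naₒ)/(Kᵢ + α·Naᵢ)].
e^(Vm/25.9) = e^(24.5/25.9) = 2.5752
So 2.5752·(Kᵢ + α·Naᵢ) = Kₒ + α·Naₒ → α = (2.5752·133.0 − 3.0) / (126.0 − 2.5752·27.0)
α = (342.5 − 3.0) / (126.0 − 69.53) = 339.5/56.47 = 6.012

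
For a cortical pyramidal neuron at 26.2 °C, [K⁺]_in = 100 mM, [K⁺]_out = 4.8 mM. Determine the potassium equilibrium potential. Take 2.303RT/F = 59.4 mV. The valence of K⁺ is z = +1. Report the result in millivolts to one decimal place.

-78.3 mV

E = (59.4/z) · log₁₀([K⁺]_out/[K⁺]_in) with z = +1.
= (59.4/1) · log₁₀(4.8/100) = 59.40 · log₁₀(0.048)
= 59.40 · (-1.3188) = -78.33 mV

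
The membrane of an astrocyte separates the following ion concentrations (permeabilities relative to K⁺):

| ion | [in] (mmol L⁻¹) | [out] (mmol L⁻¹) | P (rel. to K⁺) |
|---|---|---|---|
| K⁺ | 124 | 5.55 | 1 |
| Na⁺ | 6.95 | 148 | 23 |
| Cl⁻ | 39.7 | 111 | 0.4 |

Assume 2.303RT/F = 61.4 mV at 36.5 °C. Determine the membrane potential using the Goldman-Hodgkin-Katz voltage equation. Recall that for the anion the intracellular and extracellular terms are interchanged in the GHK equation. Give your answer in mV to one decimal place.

Vm = 61.4 · log₁₀[(Σ P·[cation]ₒ + Σ P·[anion]ᵢ) / (Σ P·[cation]ᵢ + Σ P·[anion]ₒ)]
Numerator = 1×5.55 + 23×148 + 0.4×39.7 = 3425
Denominator = 1×124 + 23×6.95 + 0.4×111 = 328.2
Vm = 61.4 · log₁₀(10.435) = 61.4 × (1.0185) = 62.54 mV

62.5 mV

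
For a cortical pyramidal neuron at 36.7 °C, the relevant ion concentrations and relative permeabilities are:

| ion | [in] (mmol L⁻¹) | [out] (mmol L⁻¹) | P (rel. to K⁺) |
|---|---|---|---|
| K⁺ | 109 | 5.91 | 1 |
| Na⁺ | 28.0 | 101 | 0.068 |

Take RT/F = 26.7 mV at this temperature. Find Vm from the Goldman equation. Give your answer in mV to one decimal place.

-57.7 mV

Vm = 26.7 · ln[(Σ P·[cation]ₒ + Σ P·[anion]ᵢ) / (Σ P·[cation]ᵢ + Σ P·[anion]ₒ)]
Numerator = 1×5.91 + 0.068×101 = 12.78
Denominator = 1×109 + 0.068×28.0 = 110.9
Vm = 26.7 · ln(0.11522) = 26.7 × (-2.1609) = -57.70 mV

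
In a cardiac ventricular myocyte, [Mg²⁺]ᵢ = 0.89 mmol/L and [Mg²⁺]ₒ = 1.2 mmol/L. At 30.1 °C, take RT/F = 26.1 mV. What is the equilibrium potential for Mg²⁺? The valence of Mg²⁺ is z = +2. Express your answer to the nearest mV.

E = (26.1/z) · ln([Mg²⁺]_out/[Mg²⁺]_in) with z = +2.
= (26.1/2) · ln(1.2/0.89) = 13.05 · ln(1.348)
= 13.05 · (0.2989) = 3.90 mV

4 mV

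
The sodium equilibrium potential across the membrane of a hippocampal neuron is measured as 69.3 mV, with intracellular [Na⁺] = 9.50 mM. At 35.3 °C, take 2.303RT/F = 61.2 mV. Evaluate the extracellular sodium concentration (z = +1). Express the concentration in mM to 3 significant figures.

Nernst: E = (61.2/1) · log₁₀([out]/[in]), so log₁₀([out]/[in]) = 69.3 × 1 / 61.2 = 1.1324.
[out]/[in] = 10^(1.1324) = 13.56.
[out] = 13.56 × 9.50 = 128.8 mM.

129 mM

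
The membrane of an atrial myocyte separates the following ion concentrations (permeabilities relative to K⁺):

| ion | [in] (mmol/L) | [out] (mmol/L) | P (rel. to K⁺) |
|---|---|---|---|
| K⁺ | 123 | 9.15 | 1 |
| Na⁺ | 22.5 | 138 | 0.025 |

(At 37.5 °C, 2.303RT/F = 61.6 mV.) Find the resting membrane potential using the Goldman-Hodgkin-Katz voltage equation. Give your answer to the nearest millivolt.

-61 mV

Vm = 61.6 · log₁₀[(Σ P·[cation]ₒ + Σ P·[anion]ᵢ) / (Σ P·[cation]ᵢ + Σ P·[anion]ₒ)]
Numerator = 1×9.15 + 0.025×138 = 12.6
Denominator = 1×123 + 0.025×22.5 = 123.6
Vm = 61.6 · log₁₀(0.10197) = 61.6 × (-0.9915) = -61.08 mV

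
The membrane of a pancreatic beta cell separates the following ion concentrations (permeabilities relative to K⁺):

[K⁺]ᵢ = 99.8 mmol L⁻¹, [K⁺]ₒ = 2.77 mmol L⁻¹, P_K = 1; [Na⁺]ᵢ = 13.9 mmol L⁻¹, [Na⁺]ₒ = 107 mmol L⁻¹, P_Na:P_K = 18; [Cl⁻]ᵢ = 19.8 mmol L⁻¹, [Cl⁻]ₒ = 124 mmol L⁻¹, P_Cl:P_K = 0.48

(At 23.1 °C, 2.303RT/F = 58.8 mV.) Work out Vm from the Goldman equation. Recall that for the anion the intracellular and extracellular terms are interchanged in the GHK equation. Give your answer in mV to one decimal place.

39.7 mV

Vm = 58.8 · log₁₀[(Σ P·[cation]ₒ + Σ P·[anion]ᵢ) / (Σ P·[cation]ᵢ + Σ P·[anion]ₒ)]
Numerator = 1×2.77 + 18×107 + 0.48×19.8 = 1938
Denominator = 1×99.8 + 18×13.9 + 0.48×124 = 409.5
Vm = 58.8 · log₁₀(4.733) = 58.8 × (0.6751) = 39.70 mV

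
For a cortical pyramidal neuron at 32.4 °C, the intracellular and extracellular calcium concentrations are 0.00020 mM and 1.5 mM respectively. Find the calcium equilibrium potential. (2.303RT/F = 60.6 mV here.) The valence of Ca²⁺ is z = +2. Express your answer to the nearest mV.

E = (60.6/z) · log₁₀([Ca²⁺]_out/[Ca²⁺]_in) with z = +2.
= (60.6/2) · log₁₀(1.5/0.00020) = 30.30 · log₁₀(7500)
= 30.30 · (3.8751) = 117.41 mV

117 mV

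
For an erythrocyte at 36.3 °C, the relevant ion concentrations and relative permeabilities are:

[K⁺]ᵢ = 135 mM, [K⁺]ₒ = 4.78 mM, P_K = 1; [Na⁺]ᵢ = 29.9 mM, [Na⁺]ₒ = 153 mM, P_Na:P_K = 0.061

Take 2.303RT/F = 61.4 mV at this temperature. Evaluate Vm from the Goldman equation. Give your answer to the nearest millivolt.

Vm = 61.4 · log₁₀[(Σ P·[cation]ₒ + Σ P·[anion]ᵢ) / (Σ P·[cation]ᵢ + Σ P·[anion]ₒ)]
Numerator = 1×4.78 + 0.061×153 = 14.11
Denominator = 1×135 + 0.061×29.9 = 136.8
Vm = 61.4 · log₁₀(0.10315) = 61.4 × (-0.9865) = -60.57 mV

-61 mV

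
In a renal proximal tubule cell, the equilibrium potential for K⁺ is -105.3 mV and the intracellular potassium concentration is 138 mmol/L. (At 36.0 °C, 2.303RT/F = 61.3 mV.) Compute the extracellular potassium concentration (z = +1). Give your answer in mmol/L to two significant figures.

2.6 mmol/L

Nernst: E = (61.3/1) · log₁₀([out]/[in]), so log₁₀([out]/[in]) = -105.3 × 1 / 61.3 = -1.7178.
[out]/[in] = 10^(-1.7178) = 0.01915.
[out] = 0.01915 × 138 = 2.643 mmol/L.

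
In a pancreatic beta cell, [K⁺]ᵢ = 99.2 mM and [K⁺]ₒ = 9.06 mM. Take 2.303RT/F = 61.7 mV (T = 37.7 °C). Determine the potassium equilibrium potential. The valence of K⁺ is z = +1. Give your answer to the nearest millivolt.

E = (61.7/z) · log₁₀([K⁺]_out/[K⁺]_in) with z = +1.
= (61.7/1) · log₁₀(9.06/99.2) = 61.70 · log₁₀(0.09133)
= 61.70 · (-1.0394) = -64.13 mV

-64 mV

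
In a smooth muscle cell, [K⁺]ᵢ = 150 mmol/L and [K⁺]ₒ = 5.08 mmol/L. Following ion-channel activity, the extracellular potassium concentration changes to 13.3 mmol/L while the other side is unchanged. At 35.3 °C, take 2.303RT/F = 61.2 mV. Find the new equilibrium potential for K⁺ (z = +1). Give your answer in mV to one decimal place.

After the shift: [K⁺]_out = 13.3, [K⁺]_in = 150 mmol/L.
E_new = (61.2/1)·log₁₀(13.3/150) = 61.20 · (-1.0522) = -64.40 mV

-64.4 mV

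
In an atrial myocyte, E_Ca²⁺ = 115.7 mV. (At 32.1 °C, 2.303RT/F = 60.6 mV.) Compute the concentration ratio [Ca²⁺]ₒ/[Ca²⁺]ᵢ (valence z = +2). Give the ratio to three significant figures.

log₁₀([out]/[in]) = E·z/(60.6) = 115.7 × 2 / 60.6 = 3.8185
[out]/[in] = 10^(3.8185) = 6584

6580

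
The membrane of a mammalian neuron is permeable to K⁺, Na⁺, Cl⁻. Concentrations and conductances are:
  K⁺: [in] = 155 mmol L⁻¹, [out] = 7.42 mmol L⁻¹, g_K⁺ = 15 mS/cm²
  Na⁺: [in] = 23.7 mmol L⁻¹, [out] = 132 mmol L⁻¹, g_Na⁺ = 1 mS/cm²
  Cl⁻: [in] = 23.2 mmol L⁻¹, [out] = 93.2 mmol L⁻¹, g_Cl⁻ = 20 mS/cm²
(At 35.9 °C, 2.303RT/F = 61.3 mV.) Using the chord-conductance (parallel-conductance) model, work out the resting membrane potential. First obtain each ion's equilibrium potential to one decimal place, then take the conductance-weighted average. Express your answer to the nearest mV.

-53 mV

E_K⁺ = (61.3/1)·log₁₀(7.42/155) = -80.9 mV
E_Na⁺ = (61.3/1)·log₁₀(132/23.7) = 45.7 mV
E_Cl⁻ = (61.3/-1)·log₁₀(93.2/23.2) = -37.0 mV
Vm = (Σ gᵢEᵢ)/(Σ gᵢ) = (15·-80.9 + 1·45.7 + 20·-37.0) / (15 + 1 + 20)
= -1907.80 / 36 = -52.99 mV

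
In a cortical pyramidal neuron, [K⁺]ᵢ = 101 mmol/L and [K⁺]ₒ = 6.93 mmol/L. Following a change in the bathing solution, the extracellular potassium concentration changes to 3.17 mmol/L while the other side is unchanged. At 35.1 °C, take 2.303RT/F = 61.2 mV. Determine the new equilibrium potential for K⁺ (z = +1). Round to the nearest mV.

-92 mV

After the shift: [K⁺]_out = 3.17, [K⁺]_in = 101 mmol/L.
E_new = (61.2/1)·log₁₀(3.17/101) = 61.20 · (-1.5033) = -92.00 mV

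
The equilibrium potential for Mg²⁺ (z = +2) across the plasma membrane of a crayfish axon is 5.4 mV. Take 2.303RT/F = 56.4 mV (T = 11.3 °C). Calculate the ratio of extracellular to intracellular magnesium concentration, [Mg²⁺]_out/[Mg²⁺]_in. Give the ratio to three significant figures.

1.55

log₁₀([out]/[in]) = E·z/(56.4) = 5.4 × 2 / 56.4 = 0.1915
[out]/[in] = 10^(0.1915) = 1.554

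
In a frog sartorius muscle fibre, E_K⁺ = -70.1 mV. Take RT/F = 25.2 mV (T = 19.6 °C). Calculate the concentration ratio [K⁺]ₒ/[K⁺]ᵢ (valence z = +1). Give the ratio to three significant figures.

0.0619

ln([out]/[in]) = E·z/(25.2) = -70.1 × 1 / 25.2 = -2.7817
[out]/[in] = e^(-2.7817) = 0.06193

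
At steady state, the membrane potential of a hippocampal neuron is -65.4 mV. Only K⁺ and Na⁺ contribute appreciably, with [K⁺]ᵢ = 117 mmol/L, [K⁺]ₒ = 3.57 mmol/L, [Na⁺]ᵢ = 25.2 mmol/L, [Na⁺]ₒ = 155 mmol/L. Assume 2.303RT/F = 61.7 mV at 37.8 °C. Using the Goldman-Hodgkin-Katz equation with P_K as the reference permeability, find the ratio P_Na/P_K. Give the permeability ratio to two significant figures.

0.043

Let α = P_Na/P_K. GHK: Vm = 61.7·log₁₀[(Kₒ + α·Naₒ)/(Kᵢ + α·Naᵢ)].
10^(Vm/61.7) = 10^(-65.4/61.7) = 0.087103
So 0.087103·(Kᵢ + α·Naᵢ) = Kₒ + α·Naₒ → α = (0.087103·117.0 − 3.57) / (155.0 − 0.087103·25.2)
α = (10.19 − 3.57) / (155.0 − 2.195) = 6.621/152.8 = 0.04333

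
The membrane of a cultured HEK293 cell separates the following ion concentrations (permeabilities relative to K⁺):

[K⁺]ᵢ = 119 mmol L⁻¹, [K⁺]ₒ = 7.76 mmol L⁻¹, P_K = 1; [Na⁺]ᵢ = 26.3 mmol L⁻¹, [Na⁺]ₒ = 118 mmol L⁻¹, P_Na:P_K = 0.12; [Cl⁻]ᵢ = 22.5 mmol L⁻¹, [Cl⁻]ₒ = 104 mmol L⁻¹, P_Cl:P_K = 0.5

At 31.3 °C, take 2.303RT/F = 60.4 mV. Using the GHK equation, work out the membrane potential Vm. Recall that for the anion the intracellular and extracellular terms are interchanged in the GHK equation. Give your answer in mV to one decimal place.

Vm = 60.4 · log₁₀[(Σ P·[cation]ₒ + Σ P·[anion]ᵢ) / (Σ P·[cation]ᵢ + Σ P·[anion]ₒ)]
Numerator = 1×7.76 + 0.12×118 + 0.5×22.5 = 33.17
Denominator = 1×119 + 0.12×26.3 + 0.5×104 = 174.2
Vm = 60.4 · log₁₀(0.19046) = 60.4 × (-0.7202) = -43.50 mV

-43.5 mV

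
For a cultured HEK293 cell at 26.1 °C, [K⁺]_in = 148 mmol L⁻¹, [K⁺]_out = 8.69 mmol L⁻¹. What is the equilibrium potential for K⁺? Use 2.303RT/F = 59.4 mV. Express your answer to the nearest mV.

-73 mV

E = (59.4/z) · log₁₀([K⁺]_out/[K⁺]_in) with z = +1.
= (59.4/1) · log₁₀(8.69/148) = 59.40 · log₁₀(0.05872)
= 59.40 · (-1.2312) = -73.14 mV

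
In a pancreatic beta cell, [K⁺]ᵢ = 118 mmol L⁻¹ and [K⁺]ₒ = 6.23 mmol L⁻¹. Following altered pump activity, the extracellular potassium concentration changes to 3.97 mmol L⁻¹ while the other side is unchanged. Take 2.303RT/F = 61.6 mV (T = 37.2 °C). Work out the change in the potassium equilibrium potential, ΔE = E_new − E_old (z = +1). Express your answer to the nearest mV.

-12 mV

E_old = (61.6/1)·log₁₀(6.23/118) = -78.69 mV
E_new = (61.6/1)·log₁₀(3.97/118) = -90.74 mV
ΔE = -90.74 − (-78.69) = -12.05 mV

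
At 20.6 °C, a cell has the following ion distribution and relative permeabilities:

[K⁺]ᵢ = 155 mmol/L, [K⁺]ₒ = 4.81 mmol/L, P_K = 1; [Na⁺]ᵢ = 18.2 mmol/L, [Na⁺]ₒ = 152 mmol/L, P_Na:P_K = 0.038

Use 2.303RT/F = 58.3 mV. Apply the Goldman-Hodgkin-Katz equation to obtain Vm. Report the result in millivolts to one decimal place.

Vm = 58.3 · log₁₀[(Σ P·[cation]ₒ + Σ P·[anion]ᵢ) / (Σ P·[cation]ᵢ + Σ P·[anion]ₒ)]
Numerator = 1×4.81 + 0.038×152 = 10.59
Denominator = 1×155 + 0.038×18.2 = 155.7
Vm = 58.3 · log₁₀(0.067993) = 58.3 × (-1.1675) = -68.07 mV

-68.1 mV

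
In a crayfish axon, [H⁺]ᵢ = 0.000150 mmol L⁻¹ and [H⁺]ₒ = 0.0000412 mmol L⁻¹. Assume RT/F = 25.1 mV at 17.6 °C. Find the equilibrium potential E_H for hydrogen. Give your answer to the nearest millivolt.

-32 mV

E = (25.1/z) · ln([H⁺]_out/[H⁺]_in) with z = +1.
= (25.1/1) · ln(0.0000412/0.000150) = 25.10 · ln(0.2747)
= 25.10 · (-1.2922) = -32.43 mV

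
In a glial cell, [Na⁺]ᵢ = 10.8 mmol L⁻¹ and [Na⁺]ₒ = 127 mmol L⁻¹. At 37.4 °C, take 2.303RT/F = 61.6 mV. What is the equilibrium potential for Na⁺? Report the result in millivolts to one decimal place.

E = (61.6/z) · log₁₀([Na⁺]_out/[Na⁺]_in) with z = +1.
= (61.6/1) · log₁₀(127/10.8) = 61.60 · log₁₀(11.76)
= 61.60 · (1.0704) = 65.94 mV

65.9 mV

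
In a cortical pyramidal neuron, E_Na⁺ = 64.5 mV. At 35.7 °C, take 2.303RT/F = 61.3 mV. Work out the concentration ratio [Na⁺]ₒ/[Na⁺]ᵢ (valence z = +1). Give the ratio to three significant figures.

log₁₀([out]/[in]) = E·z/(61.3) = 64.5 × 1 / 61.3 = 1.0522
[out]/[in] = 10^(1.0522) = 11.28

11.3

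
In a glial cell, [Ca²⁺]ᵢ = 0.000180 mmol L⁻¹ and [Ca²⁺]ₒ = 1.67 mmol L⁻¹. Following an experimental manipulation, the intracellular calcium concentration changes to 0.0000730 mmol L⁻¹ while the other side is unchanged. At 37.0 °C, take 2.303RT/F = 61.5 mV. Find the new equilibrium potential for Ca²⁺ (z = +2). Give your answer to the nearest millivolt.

134 mV

After the shift: [Ca²⁺]_out = 1.67, [Ca²⁺]_in = 0.0000730 mmol L⁻¹.
E_new = (61.5/2)·log₁₀(1.67/0.0000730) = 30.75 · (4.3594) = 134.05 mV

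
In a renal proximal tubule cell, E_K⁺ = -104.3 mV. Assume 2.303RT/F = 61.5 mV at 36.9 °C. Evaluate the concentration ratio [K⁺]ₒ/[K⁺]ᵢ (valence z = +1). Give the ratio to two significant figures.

log₁₀([out]/[in]) = E·z/(61.5) = -104.3 × 1 / 61.5 = -1.6959
[out]/[in] = 10^(-1.6959) = 0.02014

0.020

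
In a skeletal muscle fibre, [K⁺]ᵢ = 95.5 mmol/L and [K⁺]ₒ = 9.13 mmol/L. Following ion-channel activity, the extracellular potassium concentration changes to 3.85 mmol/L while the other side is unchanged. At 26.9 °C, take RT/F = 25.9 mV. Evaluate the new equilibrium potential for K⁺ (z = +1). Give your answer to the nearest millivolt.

-83 mV

After the shift: [K⁺]_out = 3.85, [K⁺]_in = 95.5 mmol/L.
E_new = (25.9/1)·ln(3.85/95.5) = 25.90 · (-3.2111) = -83.17 mV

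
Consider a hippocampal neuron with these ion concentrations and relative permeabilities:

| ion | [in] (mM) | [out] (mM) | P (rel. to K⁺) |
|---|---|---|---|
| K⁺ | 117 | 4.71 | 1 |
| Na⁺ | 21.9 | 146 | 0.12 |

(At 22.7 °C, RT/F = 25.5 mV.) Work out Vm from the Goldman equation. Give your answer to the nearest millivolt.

-43 mV

Vm = 25.5 · ln[(Σ P·[cation]ₒ + Σ P·[anion]ᵢ) / (Σ P·[cation]ᵢ + Σ P·[anion]ₒ)]
Numerator = 1×4.71 + 0.12×146 = 22.23
Denominator = 1×117 + 0.12×21.9 = 119.6
Vm = 25.5 · ln(0.18583) = 25.5 × (-1.6829) = -42.92 mV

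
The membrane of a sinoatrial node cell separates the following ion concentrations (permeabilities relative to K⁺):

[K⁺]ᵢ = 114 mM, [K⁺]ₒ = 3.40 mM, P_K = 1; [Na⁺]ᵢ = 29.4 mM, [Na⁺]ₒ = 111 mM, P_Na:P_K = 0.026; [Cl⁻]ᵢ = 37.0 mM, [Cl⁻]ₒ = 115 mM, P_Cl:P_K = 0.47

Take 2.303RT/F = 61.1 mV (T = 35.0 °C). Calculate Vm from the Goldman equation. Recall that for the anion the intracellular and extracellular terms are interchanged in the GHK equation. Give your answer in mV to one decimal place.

-52.1 mV

Vm = 61.1 · log₁₀[(Σ P·[cation]ₒ + Σ P·[anion]ᵢ) / (Σ P·[cation]ᵢ + Σ P·[anion]ₒ)]
Numerator = 1×3.40 + 0.026×111 + 0.47×37.0 = 23.68
Denominator = 1×114 + 0.026×29.4 + 0.47×115 = 168.8
Vm = 61.1 · log₁₀(0.14025) = 61.1 × (-0.8531) = -52.12 mV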